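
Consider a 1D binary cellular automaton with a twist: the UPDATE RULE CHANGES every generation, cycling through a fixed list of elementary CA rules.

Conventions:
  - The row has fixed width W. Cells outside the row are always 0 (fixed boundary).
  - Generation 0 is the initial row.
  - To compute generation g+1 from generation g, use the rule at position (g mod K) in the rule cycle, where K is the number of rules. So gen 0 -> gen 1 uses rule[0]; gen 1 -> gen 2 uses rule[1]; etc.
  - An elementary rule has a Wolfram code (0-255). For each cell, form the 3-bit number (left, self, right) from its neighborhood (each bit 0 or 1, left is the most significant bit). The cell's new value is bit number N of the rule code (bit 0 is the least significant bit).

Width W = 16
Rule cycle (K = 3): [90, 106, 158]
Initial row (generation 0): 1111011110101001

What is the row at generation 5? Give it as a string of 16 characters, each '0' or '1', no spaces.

Gen 0: 1111011110101001
Gen 1 (rule 90): 1001010010000110
Gen 2 (rule 106): 0010100100001110
Gen 3 (rule 158): 0110111110011101
Gen 4 (rule 90): 1110100011110100
Gen 5 (rule 106): 1011000110011000

Answer: 1011000110011000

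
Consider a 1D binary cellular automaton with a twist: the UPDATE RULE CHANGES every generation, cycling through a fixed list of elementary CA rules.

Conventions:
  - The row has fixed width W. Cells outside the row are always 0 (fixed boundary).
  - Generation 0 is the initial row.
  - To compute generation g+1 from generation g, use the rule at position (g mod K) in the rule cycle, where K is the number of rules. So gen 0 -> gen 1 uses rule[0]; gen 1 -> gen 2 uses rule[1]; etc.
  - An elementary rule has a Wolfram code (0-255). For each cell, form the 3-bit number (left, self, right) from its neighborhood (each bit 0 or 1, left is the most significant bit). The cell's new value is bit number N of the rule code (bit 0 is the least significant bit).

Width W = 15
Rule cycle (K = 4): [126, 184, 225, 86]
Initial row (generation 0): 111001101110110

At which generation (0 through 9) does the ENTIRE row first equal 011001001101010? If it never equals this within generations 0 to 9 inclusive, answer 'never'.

Gen 0: 111001101110110
Gen 1 (rule 126): 101111111011111
Gen 2 (rule 184): 011111110111110
Gen 3 (rule 225): 001111111011110
Gen 4 (rule 86): 010000001000011
Gen 5 (rule 126): 111000011100111
Gen 6 (rule 184): 110100011010110
Gen 7 (rule 225): 011001001101010
Gen 8 (rule 86): 101111110101011
Gen 9 (rule 126): 111000011111111

Answer: 7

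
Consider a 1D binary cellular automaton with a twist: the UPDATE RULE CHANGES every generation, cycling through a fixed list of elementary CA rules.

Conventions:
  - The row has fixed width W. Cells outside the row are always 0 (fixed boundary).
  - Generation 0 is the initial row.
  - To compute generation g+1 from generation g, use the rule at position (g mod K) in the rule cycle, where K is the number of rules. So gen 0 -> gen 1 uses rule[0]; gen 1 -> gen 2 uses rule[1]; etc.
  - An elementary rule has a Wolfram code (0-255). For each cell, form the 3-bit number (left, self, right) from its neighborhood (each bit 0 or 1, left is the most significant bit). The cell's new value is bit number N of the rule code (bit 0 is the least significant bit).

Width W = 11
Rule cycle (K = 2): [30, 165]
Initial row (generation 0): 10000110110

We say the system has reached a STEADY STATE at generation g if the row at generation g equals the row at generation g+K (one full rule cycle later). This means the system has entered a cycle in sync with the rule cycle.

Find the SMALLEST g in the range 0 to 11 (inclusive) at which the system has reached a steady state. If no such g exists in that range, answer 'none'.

Gen 0: 10000110110
Gen 1 (rule 30): 11001100101
Gen 2 (rule 165): 00000000111
Gen 3 (rule 30): 00000001100
Gen 4 (rule 165): 11111100001
Gen 5 (rule 30): 10000010011
Gen 6 (rule 165): 10111010000
Gen 7 (rule 30): 10100011000
Gen 8 (rule 165): 11101000011
Gen 9 (rule 30): 10001100110
Gen 10 (rule 165): 10100000000
Gen 11 (rule 30): 10110000000
Gen 12 (rule 165): 11000111111
Gen 13 (rule 30): 10101100000

Answer: none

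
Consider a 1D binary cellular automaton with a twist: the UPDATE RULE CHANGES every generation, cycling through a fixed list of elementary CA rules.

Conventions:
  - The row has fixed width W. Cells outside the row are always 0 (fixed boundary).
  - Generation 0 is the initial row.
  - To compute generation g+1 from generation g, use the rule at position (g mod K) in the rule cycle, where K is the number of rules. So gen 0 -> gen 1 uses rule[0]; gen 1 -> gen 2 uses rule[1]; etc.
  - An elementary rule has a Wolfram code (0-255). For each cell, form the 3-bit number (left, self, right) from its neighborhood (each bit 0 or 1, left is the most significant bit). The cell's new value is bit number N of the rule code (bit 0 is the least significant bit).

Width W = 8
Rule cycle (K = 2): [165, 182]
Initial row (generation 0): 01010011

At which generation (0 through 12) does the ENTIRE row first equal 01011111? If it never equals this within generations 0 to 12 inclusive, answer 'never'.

Gen 0: 01010011
Gen 1 (rule 165): 01110000
Gen 2 (rule 182): 10101000
Gen 3 (rule 165): 11111011
Gen 4 (rule 182): 01110100
Gen 5 (rule 165): 00101101
Gen 6 (rule 182): 01110011
Gen 7 (rule 165): 00100000
Gen 8 (rule 182): 01110000
Gen 9 (rule 165): 00100111
Gen 10 (rule 182): 01111010
Gen 11 (rule 165): 00110110
Gen 12 (rule 182): 01001001

Answer: never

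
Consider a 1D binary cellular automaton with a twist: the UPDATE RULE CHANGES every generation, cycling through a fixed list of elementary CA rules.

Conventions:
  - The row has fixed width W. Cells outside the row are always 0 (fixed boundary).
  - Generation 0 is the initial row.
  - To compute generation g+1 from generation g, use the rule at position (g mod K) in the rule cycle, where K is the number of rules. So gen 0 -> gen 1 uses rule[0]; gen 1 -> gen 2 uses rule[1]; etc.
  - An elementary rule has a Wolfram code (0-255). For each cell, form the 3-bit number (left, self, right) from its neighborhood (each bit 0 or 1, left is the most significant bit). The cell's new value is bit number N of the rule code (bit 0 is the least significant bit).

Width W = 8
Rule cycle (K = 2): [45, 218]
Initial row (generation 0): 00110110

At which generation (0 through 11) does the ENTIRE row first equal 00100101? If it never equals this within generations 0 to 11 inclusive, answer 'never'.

Answer: never

Derivation:
Gen 0: 00110110
Gen 1 (rule 45): 10101100
Gen 2 (rule 218): 00001110
Gen 3 (rule 45): 11101000
Gen 4 (rule 218): 11100100
Gen 5 (rule 45): 10000101
Gen 6 (rule 218): 01001000
Gen 7 (rule 45): 01001011
Gen 8 (rule 218): 10110011
Gen 9 (rule 45): 11100010
Gen 10 (rule 218): 11110101
Gen 11 (rule 45): 10001111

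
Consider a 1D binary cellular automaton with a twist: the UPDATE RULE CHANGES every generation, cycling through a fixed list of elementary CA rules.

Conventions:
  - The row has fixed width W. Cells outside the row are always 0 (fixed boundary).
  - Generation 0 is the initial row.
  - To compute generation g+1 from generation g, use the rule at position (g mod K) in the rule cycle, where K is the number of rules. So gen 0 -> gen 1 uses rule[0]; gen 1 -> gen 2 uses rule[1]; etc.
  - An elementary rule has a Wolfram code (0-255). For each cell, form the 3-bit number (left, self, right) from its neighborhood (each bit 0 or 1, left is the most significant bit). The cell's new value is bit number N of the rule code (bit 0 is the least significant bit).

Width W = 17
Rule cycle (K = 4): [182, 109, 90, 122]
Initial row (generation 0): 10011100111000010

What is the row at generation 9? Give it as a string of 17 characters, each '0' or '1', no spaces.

Gen 0: 10011100111000010
Gen 1 (rule 182): 11101011010100111
Gen 2 (rule 109): 10111111111100101
Gen 3 (rule 90): 00100000000111000
Gen 4 (rule 122): 01010000001101100
Gen 5 (rule 182): 11111000010010010
Gen 6 (rule 109): 10001011010010010
Gen 7 (rule 90): 01010011001101101
Gen 8 (rule 122): 10101111111111110
Gen 9 (rule 182): 11110111111111101

Answer: 11110111111111101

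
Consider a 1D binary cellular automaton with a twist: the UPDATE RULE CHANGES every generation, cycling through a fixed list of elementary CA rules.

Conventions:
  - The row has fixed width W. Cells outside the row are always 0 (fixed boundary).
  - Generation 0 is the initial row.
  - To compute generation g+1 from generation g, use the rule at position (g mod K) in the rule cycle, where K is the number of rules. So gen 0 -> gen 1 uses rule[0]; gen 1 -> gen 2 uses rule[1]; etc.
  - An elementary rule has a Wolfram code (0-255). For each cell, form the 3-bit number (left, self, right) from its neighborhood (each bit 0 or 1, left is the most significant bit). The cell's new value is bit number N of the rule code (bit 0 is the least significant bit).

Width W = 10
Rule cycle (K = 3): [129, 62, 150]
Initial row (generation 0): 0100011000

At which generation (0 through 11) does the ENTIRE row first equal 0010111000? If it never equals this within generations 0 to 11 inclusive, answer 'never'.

Answer: never

Derivation:
Gen 0: 0100011000
Gen 1 (rule 129): 0001000011
Gen 2 (rule 62): 0011100110
Gen 3 (rule 150): 0101011001
Gen 4 (rule 129): 0000000000
Gen 5 (rule 62): 0000000000
Gen 6 (rule 150): 0000000000
Gen 7 (rule 129): 1111111111
Gen 8 (rule 62): 1000000000
Gen 9 (rule 150): 1100000000
Gen 10 (rule 129): 0001111111
Gen 11 (rule 62): 0011000000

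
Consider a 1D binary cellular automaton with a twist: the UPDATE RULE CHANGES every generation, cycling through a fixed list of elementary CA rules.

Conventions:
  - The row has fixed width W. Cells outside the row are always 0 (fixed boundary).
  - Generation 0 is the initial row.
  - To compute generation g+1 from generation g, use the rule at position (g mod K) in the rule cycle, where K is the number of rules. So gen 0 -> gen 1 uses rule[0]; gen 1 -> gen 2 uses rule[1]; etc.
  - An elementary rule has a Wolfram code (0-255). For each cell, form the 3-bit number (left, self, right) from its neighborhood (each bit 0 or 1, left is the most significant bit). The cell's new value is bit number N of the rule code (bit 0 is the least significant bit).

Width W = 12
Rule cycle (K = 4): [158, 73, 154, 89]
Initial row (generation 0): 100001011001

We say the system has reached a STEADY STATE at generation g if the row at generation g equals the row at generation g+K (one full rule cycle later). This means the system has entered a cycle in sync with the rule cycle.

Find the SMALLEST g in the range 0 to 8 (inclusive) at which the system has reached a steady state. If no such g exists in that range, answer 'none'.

Gen 0: 100001011001
Gen 1 (rule 158): 110011010111
Gen 2 (rule 73): 110011000101
Gen 3 (rule 154): 101110101000
Gen 4 (rule 89): 001010000111
Gen 5 (rule 158): 011011001110
Gen 6 (rule 73): 011011001010
Gen 7 (rule 154): 110010110001
Gen 8 (rule 89): 111000111100
Gen 9 (rule 158): 110101111010
Gen 10 (rule 73): 110001001000
Gen 11 (rule 154): 101010110100
Gen 12 (rule 89): 000000110011

Answer: none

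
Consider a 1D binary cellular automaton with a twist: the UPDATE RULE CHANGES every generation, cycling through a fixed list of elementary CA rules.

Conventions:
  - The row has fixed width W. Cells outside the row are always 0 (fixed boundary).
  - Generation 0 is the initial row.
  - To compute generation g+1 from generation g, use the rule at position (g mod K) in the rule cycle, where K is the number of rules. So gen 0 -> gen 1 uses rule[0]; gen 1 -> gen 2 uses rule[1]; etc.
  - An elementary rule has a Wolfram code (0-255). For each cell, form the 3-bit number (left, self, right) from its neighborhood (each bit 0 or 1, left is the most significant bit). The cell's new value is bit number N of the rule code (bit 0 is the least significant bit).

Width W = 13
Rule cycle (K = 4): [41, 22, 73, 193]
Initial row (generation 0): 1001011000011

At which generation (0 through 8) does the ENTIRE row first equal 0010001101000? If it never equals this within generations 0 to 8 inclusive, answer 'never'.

Gen 0: 1001011000011
Gen 1 (rule 41): 0000110011010
Gen 2 (rule 22): 0001001100011
Gen 3 (rule 73): 1100001101011
Gen 4 (rule 193): 0101100100001
Gen 5 (rule 41): 0011000001100
Gen 6 (rule 22): 0100100010010
Gen 7 (rule 73): 0000001000000
Gen 8 (rule 193): 1111100011111

Answer: never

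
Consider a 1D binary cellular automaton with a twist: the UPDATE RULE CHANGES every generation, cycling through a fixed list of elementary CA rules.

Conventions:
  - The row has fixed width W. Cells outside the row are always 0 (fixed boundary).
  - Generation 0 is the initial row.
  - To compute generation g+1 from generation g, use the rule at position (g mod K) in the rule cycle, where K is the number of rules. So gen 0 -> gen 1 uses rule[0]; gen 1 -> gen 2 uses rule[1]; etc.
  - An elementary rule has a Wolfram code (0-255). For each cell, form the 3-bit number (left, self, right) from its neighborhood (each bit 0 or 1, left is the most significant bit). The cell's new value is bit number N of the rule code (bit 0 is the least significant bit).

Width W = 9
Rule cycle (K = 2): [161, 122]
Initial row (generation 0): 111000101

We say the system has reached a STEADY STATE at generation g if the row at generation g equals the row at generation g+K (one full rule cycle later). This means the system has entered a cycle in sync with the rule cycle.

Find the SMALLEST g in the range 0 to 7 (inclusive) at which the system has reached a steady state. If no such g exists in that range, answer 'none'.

Gen 0: 111000101
Gen 1 (rule 161): 010010010
Gen 2 (rule 122): 101101101
Gen 3 (rule 161): 010010010
Gen 4 (rule 122): 101101101
Gen 5 (rule 161): 010010010
Gen 6 (rule 122): 101101101
Gen 7 (rule 161): 010010010
Gen 8 (rule 122): 101101101
Gen 9 (rule 161): 010010010

Answer: 1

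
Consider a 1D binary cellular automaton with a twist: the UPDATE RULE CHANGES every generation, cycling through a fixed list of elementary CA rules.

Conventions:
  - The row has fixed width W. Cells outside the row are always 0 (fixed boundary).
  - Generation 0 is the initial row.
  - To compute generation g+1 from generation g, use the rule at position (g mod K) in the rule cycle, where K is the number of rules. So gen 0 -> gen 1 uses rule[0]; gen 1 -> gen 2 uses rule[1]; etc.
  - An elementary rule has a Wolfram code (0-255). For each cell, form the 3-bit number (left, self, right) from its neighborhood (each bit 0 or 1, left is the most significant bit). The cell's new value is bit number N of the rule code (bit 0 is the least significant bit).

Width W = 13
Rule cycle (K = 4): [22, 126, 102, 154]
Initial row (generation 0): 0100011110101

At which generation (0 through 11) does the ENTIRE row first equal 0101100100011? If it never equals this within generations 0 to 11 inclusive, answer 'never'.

Answer: 11

Derivation:
Gen 0: 0100011110101
Gen 1 (rule 22): 1110100000101
Gen 2 (rule 126): 1011110001111
Gen 3 (rule 102): 1100010010001
Gen 4 (rule 154): 1010101101010
Gen 5 (rule 22): 1010100001011
Gen 6 (rule 126): 1111110011111
Gen 7 (rule 102): 0000010100001
Gen 8 (rule 154): 0000100010010
Gen 9 (rule 22): 0001110111111
Gen 10 (rule 126): 0011011100001
Gen 11 (rule 102): 0101100100011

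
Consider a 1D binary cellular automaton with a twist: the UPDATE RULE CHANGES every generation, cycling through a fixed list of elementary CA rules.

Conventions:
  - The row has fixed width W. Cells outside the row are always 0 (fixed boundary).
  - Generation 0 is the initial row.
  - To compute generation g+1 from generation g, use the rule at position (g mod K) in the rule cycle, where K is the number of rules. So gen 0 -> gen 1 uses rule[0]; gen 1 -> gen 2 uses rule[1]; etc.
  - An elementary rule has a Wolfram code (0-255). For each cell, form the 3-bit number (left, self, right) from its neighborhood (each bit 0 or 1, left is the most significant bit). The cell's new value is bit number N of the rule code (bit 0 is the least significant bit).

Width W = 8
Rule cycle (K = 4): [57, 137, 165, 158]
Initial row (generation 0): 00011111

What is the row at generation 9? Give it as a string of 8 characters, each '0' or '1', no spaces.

Answer: 01010111

Derivation:
Gen 0: 00011111
Gen 1 (rule 57): 11010000
Gen 2 (rule 137): 10000111
Gen 3 (rule 165): 10110010
Gen 4 (rule 158): 10101111
Gen 5 (rule 57): 01011000
Gen 6 (rule 137): 00010011
Gen 7 (rule 165): 11010000
Gen 8 (rule 158): 10011000
Gen 9 (rule 57): 01010111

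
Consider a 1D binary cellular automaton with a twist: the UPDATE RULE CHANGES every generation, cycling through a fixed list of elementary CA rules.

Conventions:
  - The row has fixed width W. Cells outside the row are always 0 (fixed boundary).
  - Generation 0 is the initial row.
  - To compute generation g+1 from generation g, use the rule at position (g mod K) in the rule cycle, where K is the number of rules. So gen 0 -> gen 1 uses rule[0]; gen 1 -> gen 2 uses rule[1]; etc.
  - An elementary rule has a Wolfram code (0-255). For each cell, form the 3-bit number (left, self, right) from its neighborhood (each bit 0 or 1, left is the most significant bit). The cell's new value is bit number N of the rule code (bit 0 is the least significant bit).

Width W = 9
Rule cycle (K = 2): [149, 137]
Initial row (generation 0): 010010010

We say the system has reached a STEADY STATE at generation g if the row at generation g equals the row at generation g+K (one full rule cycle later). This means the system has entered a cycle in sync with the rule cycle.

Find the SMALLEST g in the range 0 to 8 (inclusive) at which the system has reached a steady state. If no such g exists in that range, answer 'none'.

Answer: 0

Derivation:
Gen 0: 010010010
Gen 1 (rule 149): 011011011
Gen 2 (rule 137): 010010010
Gen 3 (rule 149): 011011011
Gen 4 (rule 137): 010010010
Gen 5 (rule 149): 011011011
Gen 6 (rule 137): 010010010
Gen 7 (rule 149): 011011011
Gen 8 (rule 137): 010010010
Gen 9 (rule 149): 011011011
Gen 10 (rule 137): 010010010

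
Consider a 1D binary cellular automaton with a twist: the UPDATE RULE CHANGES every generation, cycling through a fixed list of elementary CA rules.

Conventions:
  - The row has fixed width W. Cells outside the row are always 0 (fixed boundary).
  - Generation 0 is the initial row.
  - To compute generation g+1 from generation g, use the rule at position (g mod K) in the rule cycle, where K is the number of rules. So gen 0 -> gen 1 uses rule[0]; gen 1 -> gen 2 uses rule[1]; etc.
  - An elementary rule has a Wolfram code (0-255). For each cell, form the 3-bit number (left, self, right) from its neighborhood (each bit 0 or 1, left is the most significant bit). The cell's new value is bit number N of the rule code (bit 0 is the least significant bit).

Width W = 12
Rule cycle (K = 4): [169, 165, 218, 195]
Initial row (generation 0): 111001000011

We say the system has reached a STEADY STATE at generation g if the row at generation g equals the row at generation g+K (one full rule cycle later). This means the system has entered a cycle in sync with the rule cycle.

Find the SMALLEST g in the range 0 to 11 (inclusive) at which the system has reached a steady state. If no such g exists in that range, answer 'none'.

Answer: none

Derivation:
Gen 0: 111001000011
Gen 1 (rule 169): 110000011010
Gen 2 (rule 165): 000111000110
Gen 3 (rule 218): 001111101111
Gen 4 (rule 195): 110111100111
Gen 5 (rule 169): 101111000110
Gen 6 (rule 165): 110110010000
Gen 7 (rule 218): 110111101000
Gen 8 (rule 195): 010011100011
Gen 9 (rule 169): 000011001010
Gen 10 (rule 165): 111000001110
Gen 11 (rule 218): 111100011111
Gen 12 (rule 195): 011101101111
Gen 13 (rule 169): 011011011110
Gen 14 (rule 165): 000100101100
Gen 15 (rule 218): 001011001110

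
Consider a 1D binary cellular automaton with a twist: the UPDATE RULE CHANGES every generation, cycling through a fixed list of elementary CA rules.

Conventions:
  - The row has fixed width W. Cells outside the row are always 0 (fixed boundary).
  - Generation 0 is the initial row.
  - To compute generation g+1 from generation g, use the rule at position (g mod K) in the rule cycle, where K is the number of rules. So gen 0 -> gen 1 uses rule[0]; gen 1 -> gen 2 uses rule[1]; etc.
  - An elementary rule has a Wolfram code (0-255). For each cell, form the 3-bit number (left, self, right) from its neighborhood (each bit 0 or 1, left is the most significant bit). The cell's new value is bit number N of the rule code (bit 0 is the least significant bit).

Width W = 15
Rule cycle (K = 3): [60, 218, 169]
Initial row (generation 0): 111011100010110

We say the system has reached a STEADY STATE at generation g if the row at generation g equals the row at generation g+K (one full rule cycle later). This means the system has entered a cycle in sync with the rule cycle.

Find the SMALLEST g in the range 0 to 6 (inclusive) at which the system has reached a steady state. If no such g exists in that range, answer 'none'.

Answer: none

Derivation:
Gen 0: 111011100010110
Gen 1 (rule 60): 100110010011101
Gen 2 (rule 218): 011111101111100
Gen 3 (rule 169): 011111011111001
Gen 4 (rule 60): 010000110000101
Gen 5 (rule 218): 101001111001000
Gen 6 (rule 169): 010001110000011
Gen 7 (rule 60): 011001001000010
Gen 8 (rule 218): 111110110100101
Gen 9 (rule 169): 111101101000010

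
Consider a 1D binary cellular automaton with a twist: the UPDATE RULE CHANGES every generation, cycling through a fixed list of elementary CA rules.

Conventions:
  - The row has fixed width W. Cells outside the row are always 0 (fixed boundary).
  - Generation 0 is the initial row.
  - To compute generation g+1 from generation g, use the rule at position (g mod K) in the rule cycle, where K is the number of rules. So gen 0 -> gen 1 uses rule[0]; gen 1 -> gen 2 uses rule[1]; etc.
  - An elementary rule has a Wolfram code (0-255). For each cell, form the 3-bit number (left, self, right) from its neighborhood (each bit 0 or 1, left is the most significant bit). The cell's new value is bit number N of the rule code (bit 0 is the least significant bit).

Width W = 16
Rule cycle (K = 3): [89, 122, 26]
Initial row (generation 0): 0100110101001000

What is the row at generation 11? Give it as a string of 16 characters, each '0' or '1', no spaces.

Answer: 1011011000000001

Derivation:
Gen 0: 0100110101001000
Gen 1 (rule 89): 0010110000100111
Gen 2 (rule 122): 0101111001011101
Gen 3 (rule 26): 1001000110010000
Gen 4 (rule 89): 0100110111001111
Gen 5 (rule 122): 1011111101111001
Gen 6 (rule 26): 0010000001000110
Gen 7 (rule 89): 1001111100110111
Gen 8 (rule 122): 0111000111111101
Gen 9 (rule 26): 1100101100000000
Gen 10 (rule 89): 1110001111111111
Gen 11 (rule 122): 1011011000000001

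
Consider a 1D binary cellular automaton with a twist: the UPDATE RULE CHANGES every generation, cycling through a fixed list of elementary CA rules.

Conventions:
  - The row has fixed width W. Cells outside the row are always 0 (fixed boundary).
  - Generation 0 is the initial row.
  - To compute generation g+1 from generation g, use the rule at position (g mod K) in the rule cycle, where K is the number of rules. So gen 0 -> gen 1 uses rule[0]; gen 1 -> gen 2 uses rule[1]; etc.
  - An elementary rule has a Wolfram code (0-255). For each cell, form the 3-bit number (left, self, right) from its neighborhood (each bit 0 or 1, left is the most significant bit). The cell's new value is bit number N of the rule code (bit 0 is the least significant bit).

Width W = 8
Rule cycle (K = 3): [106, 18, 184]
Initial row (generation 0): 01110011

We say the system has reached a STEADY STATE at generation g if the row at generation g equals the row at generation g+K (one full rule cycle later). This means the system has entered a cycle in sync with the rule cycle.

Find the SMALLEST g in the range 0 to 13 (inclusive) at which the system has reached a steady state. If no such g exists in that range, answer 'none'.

Answer: 2

Derivation:
Gen 0: 01110011
Gen 1 (rule 106): 11010111
Gen 2 (rule 18): 00000000
Gen 3 (rule 184): 00000000
Gen 4 (rule 106): 00000000
Gen 5 (rule 18): 00000000
Gen 6 (rule 184): 00000000
Gen 7 (rule 106): 00000000
Gen 8 (rule 18): 00000000
Gen 9 (rule 184): 00000000
Gen 10 (rule 106): 00000000
Gen 11 (rule 18): 00000000
Gen 12 (rule 184): 00000000
Gen 13 (rule 106): 00000000
Gen 14 (rule 18): 00000000
Gen 15 (rule 184): 00000000
Gen 16 (rule 106): 00000000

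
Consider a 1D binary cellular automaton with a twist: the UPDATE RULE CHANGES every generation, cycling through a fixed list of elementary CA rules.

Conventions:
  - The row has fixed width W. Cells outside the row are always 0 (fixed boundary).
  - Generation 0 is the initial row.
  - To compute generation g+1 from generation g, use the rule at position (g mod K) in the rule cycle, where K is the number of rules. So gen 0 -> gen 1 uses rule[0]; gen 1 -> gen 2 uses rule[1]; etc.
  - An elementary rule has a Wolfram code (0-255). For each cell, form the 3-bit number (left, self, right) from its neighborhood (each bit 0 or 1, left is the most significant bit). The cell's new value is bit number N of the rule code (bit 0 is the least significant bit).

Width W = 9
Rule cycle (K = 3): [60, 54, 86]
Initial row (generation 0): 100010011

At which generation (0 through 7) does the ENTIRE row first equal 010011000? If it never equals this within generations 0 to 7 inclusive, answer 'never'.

Answer: never

Derivation:
Gen 0: 100010011
Gen 1 (rule 60): 110011010
Gen 2 (rule 54): 001100111
Gen 3 (rule 86): 010111001
Gen 4 (rule 60): 011100101
Gen 5 (rule 54): 100011111
Gen 6 (rule 86): 110100001
Gen 7 (rule 60): 101110001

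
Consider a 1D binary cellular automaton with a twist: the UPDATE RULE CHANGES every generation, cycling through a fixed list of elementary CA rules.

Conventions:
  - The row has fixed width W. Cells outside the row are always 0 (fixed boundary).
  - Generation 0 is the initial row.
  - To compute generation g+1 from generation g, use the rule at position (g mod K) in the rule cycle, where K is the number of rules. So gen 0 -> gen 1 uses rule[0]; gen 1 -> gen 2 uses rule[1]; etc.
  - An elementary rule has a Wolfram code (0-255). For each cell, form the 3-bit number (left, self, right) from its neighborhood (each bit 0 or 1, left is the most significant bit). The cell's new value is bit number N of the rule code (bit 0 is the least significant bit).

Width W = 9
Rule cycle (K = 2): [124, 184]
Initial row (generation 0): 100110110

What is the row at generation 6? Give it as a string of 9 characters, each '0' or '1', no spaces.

Gen 0: 100110110
Gen 1 (rule 124): 110111111
Gen 2 (rule 184): 101111110
Gen 3 (rule 124): 111000011
Gen 4 (rule 184): 110100010
Gen 5 (rule 124): 111110011
Gen 6 (rule 184): 111101010

Answer: 111101010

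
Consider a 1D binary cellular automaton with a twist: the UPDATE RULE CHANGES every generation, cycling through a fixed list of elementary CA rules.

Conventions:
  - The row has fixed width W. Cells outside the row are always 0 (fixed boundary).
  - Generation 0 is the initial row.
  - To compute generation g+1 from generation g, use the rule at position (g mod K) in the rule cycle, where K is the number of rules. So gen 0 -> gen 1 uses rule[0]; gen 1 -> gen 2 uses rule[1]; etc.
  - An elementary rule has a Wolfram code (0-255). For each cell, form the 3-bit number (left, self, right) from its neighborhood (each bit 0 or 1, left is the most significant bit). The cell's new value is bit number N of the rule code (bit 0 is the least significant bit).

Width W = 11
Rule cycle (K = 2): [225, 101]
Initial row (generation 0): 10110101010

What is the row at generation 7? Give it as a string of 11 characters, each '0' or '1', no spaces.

Gen 0: 10110101010
Gen 1 (rule 225): 01011010100
Gen 2 (rule 101): 01101111101
Gen 3 (rule 225): 00110111110
Gen 4 (rule 101): 10011000010
Gen 5 (rule 225): 00001011000
Gen 6 (rule 101): 11101101011
Gen 7 (rule 225): 01110110101

Answer: 01110110101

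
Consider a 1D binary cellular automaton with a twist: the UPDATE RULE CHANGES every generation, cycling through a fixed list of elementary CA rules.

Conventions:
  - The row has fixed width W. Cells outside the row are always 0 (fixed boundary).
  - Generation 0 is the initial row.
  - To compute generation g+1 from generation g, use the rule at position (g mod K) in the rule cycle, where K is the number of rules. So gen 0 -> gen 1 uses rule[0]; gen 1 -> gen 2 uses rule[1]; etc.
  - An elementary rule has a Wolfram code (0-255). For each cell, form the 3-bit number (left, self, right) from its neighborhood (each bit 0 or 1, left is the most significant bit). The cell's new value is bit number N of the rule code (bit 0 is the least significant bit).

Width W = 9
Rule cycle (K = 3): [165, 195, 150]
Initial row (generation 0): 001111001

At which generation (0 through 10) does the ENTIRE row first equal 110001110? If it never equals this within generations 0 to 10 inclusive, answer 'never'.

Answer: never

Derivation:
Gen 0: 001111001
Gen 1 (rule 165): 100110001
Gen 2 (rule 195): 001010110
Gen 3 (rule 150): 011010001
Gen 4 (rule 165): 000110101
Gen 5 (rule 195): 111010000
Gen 6 (rule 150): 010011000
Gen 7 (rule 165): 010000011
Gen 8 (rule 195): 100111101
Gen 9 (rule 150): 111011001
Gen 10 (rule 165): 010100001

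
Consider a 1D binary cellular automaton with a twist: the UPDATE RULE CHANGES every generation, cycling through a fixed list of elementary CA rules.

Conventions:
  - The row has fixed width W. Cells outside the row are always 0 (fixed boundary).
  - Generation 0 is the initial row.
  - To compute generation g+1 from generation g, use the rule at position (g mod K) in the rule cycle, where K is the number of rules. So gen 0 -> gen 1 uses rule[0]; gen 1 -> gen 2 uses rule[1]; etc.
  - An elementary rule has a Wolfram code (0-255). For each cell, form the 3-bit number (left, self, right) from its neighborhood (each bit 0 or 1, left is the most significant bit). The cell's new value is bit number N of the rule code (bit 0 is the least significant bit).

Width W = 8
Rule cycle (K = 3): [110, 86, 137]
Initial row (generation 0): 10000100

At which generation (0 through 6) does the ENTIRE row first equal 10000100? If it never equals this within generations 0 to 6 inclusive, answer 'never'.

Gen 0: 10000100
Gen 1 (rule 110): 10001100
Gen 2 (rule 86): 11010110
Gen 3 (rule 137): 10000100
Gen 4 (rule 110): 10001100
Gen 5 (rule 86): 11010110
Gen 6 (rule 137): 10000100

Answer: 0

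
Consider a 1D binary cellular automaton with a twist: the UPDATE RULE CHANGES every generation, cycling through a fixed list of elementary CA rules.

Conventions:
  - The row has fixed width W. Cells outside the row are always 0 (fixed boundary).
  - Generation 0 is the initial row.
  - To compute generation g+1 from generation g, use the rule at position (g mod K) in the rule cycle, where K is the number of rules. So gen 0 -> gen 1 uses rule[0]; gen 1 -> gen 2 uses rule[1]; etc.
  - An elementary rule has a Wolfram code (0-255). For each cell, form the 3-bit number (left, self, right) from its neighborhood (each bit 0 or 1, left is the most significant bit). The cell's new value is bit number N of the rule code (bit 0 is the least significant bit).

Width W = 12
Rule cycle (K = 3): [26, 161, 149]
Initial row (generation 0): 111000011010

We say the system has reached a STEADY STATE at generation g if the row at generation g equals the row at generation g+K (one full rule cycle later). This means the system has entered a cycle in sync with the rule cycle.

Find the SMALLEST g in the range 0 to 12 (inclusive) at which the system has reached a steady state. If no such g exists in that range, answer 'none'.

Gen 0: 111000011010
Gen 1 (rule 26): 100100110001
Gen 2 (rule 161): 000000000100
Gen 3 (rule 149): 111111110111
Gen 4 (rule 26): 100000000100
Gen 5 (rule 161): 001111110001
Gen 6 (rule 149): 100111101101
Gen 7 (rule 26): 011100001000
Gen 8 (rule 161): 001001100011
Gen 9 (rule 149): 101100011000
Gen 10 (rule 26): 001010110100
Gen 11 (rule 161): 100101001001
Gen 12 (rule 149): 110101101101
Gen 13 (rule 26): 100001001000
Gen 14 (rule 161): 001100000011
Gen 15 (rule 149): 100011111000

Answer: none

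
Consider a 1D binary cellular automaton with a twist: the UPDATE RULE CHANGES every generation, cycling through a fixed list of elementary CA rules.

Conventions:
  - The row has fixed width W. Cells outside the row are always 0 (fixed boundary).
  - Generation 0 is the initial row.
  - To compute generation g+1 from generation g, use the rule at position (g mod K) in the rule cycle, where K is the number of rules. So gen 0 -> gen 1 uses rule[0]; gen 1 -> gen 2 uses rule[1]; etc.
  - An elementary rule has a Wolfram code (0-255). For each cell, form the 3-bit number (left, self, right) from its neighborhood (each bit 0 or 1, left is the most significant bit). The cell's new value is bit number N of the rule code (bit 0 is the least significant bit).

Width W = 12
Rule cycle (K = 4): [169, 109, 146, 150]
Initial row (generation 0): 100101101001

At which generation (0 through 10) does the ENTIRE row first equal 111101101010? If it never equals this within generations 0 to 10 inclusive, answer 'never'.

Gen 0: 100101101001
Gen 1 (rule 169): 000011010000
Gen 2 (rule 109): 111011110111
Gen 3 (rule 146): 010001100010
Gen 4 (rule 150): 111010010111
Gen 5 (rule 169): 110100001110
Gen 6 (rule 109): 111101101010
Gen 7 (rule 146): 011000000001
Gen 8 (rule 150): 100100000011
Gen 9 (rule 169): 000001111010
Gen 10 (rule 109): 111101001110

Answer: 6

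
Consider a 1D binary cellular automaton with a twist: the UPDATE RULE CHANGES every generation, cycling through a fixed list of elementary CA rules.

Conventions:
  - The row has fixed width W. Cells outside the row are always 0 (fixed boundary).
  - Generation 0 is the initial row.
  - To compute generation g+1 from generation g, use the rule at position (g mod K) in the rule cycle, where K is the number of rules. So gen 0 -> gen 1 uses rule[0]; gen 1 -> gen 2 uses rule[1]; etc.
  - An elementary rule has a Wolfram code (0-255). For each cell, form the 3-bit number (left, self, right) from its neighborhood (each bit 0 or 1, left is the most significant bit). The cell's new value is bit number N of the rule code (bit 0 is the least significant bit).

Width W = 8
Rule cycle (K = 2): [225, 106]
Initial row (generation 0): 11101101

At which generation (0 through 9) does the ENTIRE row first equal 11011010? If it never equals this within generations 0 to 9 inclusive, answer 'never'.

Gen 0: 11101101
Gen 1 (rule 225): 01110110
Gen 2 (rule 106): 11011110
Gen 3 (rule 225): 01101110
Gen 4 (rule 106): 11111010
Gen 5 (rule 225): 01111100
Gen 6 (rule 106): 11000100
Gen 7 (rule 225): 01010001
Gen 8 (rule 106): 10100010
Gen 9 (rule 225): 01001000

Answer: never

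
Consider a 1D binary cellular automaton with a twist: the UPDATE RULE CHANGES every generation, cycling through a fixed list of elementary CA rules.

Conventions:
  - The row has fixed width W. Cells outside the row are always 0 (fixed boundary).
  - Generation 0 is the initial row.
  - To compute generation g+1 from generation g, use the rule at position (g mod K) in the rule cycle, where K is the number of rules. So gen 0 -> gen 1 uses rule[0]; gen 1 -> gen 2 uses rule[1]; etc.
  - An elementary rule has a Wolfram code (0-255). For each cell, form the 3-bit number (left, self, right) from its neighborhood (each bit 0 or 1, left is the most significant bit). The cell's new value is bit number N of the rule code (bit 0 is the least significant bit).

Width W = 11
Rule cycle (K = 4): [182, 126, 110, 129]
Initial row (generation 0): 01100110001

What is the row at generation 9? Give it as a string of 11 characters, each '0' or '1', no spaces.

Answer: 00000000000

Derivation:
Gen 0: 01100110001
Gen 1 (rule 182): 10011001011
Gen 2 (rule 126): 11111111111
Gen 3 (rule 110): 10000000001
Gen 4 (rule 129): 00111111100
Gen 5 (rule 182): 01011111010
Gen 6 (rule 126): 11110001111
Gen 7 (rule 110): 10010011001
Gen 8 (rule 129): 00000000000
Gen 9 (rule 182): 00000000000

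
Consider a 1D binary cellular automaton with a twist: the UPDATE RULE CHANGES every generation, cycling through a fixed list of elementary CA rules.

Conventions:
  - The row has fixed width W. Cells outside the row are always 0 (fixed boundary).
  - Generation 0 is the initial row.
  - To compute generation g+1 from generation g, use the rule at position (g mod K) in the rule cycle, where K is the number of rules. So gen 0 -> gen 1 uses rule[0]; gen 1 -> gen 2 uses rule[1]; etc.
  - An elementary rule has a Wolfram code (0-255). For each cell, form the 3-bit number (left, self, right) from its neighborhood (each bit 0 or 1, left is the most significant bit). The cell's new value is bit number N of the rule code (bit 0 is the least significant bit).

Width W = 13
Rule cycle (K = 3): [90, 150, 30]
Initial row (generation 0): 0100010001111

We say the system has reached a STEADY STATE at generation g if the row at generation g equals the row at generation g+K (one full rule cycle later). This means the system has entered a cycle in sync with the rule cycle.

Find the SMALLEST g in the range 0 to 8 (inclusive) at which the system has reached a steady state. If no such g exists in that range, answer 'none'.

Gen 0: 0100010001111
Gen 1 (rule 90): 1010101011001
Gen 2 (rule 150): 1010101000111
Gen 3 (rule 30): 1010101101100
Gen 4 (rule 90): 0000001101110
Gen 5 (rule 150): 0000010000101
Gen 6 (rule 30): 0000111001101
Gen 7 (rule 90): 0001101111100
Gen 8 (rule 150): 0010000111010
Gen 9 (rule 30): 0111001100011
Gen 10 (rule 90): 1101111110111
Gen 11 (rule 150): 0000111100010

Answer: none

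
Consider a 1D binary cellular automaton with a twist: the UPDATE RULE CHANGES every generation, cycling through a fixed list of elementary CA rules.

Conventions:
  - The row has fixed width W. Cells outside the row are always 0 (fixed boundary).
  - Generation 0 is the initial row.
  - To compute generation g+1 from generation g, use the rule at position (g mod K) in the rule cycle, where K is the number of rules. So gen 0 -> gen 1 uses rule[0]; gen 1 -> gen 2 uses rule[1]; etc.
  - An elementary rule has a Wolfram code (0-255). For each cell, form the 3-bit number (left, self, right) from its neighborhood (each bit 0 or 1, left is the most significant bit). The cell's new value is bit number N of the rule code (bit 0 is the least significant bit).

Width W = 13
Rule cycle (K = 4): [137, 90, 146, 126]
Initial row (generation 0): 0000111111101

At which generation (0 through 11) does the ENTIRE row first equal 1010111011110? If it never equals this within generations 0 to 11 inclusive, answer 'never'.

Answer: 10

Derivation:
Gen 0: 0000111111101
Gen 1 (rule 137): 1110111111000
Gen 2 (rule 90): 1010100001100
Gen 3 (rule 146): 0000010010010
Gen 4 (rule 126): 0000111111111
Gen 5 (rule 137): 1110111111110
Gen 6 (rule 90): 1010100000011
Gen 7 (rule 146): 0000010000100
Gen 8 (rule 126): 0000111001110
Gen 9 (rule 137): 1110110001100
Gen 10 (rule 90): 1010111011110
Gen 11 (rule 146): 0000010001101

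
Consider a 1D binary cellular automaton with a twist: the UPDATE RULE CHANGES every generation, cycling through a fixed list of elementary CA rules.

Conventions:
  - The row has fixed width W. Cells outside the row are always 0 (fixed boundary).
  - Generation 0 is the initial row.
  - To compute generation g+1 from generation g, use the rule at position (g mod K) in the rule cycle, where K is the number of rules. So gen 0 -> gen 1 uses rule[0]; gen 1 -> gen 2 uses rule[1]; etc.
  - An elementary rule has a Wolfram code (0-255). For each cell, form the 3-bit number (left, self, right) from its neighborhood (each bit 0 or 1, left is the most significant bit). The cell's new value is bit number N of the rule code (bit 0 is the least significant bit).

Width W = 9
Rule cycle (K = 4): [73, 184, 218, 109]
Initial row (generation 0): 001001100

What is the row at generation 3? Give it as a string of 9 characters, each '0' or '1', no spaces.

Gen 0: 001001100
Gen 1 (rule 73): 100001101
Gen 2 (rule 184): 010001010
Gen 3 (rule 218): 101010001

Answer: 101010001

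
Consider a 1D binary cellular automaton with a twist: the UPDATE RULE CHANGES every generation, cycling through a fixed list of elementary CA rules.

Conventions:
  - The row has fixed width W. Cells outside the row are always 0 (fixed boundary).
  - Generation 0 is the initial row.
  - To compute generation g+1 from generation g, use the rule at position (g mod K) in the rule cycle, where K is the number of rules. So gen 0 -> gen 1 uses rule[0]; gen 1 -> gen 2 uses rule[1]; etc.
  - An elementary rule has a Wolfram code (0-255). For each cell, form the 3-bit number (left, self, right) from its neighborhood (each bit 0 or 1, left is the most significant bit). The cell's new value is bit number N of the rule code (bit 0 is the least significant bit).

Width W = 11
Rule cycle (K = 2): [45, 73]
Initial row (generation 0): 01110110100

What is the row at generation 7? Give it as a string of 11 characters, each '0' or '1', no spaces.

Answer: 11101111010

Derivation:
Gen 0: 01110110100
Gen 1 (rule 45): 01001101101
Gen 2 (rule 73): 00001101100
Gen 3 (rule 45): 11101011001
Gen 4 (rule 73): 10100011000
Gen 5 (rule 45): 11101010011
Gen 6 (rule 73): 10100000011
Gen 7 (rule 45): 11101111010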